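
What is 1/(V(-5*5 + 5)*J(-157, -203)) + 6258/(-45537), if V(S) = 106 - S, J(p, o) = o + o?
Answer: -106726595/776496924 ≈ -0.13745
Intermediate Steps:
J(p, o) = 2*o
1/(V(-5*5 + 5)*J(-157, -203)) + 6258/(-45537) = 1/((106 - (-5*5 + 5))*((2*(-203)))) + 6258/(-45537) = 1/((106 - (-25 + 5))*(-406)) + 6258*(-1/45537) = -1/406/(106 - 1*(-20)) - 2086/15179 = -1/406/(106 + 20) - 2086/15179 = -1/406/126 - 2086/15179 = (1/126)*(-1/406) - 2086/15179 = -1/51156 - 2086/15179 = -106726595/776496924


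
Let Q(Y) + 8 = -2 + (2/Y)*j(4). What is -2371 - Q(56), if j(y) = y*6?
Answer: -16533/7 ≈ -2361.9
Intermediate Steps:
j(y) = 6*y
Q(Y) = -10 + 48/Y (Q(Y) = -8 + (-2 + (2/Y)*(6*4)) = -8 + (-2 + (2/Y)*24) = -8 + (-2 + 48/Y) = -10 + 48/Y)
-2371 - Q(56) = -2371 - (-10 + 48/56) = -2371 - (-10 + 48*(1/56)) = -2371 - (-10 + 6/7) = -2371 - 1*(-64/7) = -2371 + 64/7 = -16533/7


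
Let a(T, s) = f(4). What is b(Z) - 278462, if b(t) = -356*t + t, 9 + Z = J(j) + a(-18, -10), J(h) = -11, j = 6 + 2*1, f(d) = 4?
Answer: -272782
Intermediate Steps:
a(T, s) = 4
j = 8 (j = 6 + 2 = 8)
Z = -16 (Z = -9 + (-11 + 4) = -9 - 7 = -16)
b(t) = -355*t
b(Z) - 278462 = -355*(-16) - 278462 = 5680 - 278462 = -272782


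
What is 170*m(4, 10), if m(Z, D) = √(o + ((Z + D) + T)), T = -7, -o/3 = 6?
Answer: 170*I*√11 ≈ 563.83*I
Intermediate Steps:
o = -18 (o = -3*6 = -18)
m(Z, D) = √(-25 + D + Z) (m(Z, D) = √(-18 + ((Z + D) - 7)) = √(-18 + ((D + Z) - 7)) = √(-18 + (-7 + D + Z)) = √(-25 + D + Z))
170*m(4, 10) = 170*√(-25 + 10 + 4) = 170*√(-11) = 170*(I*√11) = 170*I*√11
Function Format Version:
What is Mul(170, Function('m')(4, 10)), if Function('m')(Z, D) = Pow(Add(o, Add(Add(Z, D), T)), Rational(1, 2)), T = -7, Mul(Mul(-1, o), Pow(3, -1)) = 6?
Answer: Mul(170, I, Pow(11, Rational(1, 2))) ≈ Mul(563.83, I)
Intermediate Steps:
o = -18 (o = Mul(-3, 6) = -18)
Function('m')(Z, D) = Pow(Add(-25, D, Z), Rational(1, 2)) (Function('m')(Z, D) = Pow(Add(-18, Add(Add(Z, D), -7)), Rational(1, 2)) = Pow(Add(-18, Add(Add(D, Z), -7)), Rational(1, 2)) = Pow(Add(-18, Add(-7, D, Z)), Rational(1, 2)) = Pow(Add(-25, D, Z), Rational(1, 2)))
Mul(170, Function('m')(4, 10)) = Mul(170, Pow(Add(-25, 10, 4), Rational(1, 2))) = Mul(170, Pow(-11, Rational(1, 2))) = Mul(170, Mul(I, Pow(11, Rational(1, 2)))) = Mul(170, I, Pow(11, Rational(1, 2)))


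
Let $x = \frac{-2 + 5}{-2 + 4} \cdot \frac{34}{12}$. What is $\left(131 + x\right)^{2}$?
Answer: $\frac{292681}{16} \approx 18293.0$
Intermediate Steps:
$x = \frac{17}{4}$ ($x = \frac{3}{2} \cdot 34 \cdot \frac{1}{12} = 3 \cdot \frac{1}{2} \cdot \frac{17}{6} = \frac{3}{2} \cdot \frac{17}{6} = \frac{17}{4} \approx 4.25$)
$\left(131 + x\right)^{2} = \left(131 + \frac{17}{4}\right)^{2} = \left(\frac{541}{4}\right)^{2} = \frac{292681}{16}$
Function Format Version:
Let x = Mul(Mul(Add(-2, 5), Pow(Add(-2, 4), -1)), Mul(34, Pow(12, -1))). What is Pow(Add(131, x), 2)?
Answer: Rational(292681, 16) ≈ 18293.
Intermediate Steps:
x = Rational(17, 4) (x = Mul(Mul(3, Pow(2, -1)), Mul(34, Rational(1, 12))) = Mul(Mul(3, Rational(1, 2)), Rational(17, 6)) = Mul(Rational(3, 2), Rational(17, 6)) = Rational(17, 4) ≈ 4.2500)
Pow(Add(131, x), 2) = Pow(Add(131, Rational(17, 4)), 2) = Pow(Rational(541, 4), 2) = Rational(292681, 16)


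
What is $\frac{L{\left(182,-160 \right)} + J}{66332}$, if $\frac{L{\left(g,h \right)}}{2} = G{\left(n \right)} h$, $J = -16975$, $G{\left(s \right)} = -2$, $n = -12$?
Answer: $- \frac{16335}{66332} \approx -0.24626$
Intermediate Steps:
$L{\left(g,h \right)} = - 4 h$ ($L{\left(g,h \right)} = 2 \left(- 2 h\right) = - 4 h$)
$\frac{L{\left(182,-160 \right)} + J}{66332} = \frac{\left(-4\right) \left(-160\right) - 16975}{66332} = \left(640 - 16975\right) \frac{1}{66332} = \left(-16335\right) \frac{1}{66332} = - \frac{16335}{66332}$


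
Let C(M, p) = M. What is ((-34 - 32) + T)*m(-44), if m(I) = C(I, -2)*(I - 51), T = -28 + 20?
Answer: -309320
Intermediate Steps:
T = -8
m(I) = I*(-51 + I) (m(I) = I*(I - 51) = I*(-51 + I))
((-34 - 32) + T)*m(-44) = ((-34 - 32) - 8)*(-44*(-51 - 44)) = (-66 - 8)*(-44*(-95)) = -74*4180 = -309320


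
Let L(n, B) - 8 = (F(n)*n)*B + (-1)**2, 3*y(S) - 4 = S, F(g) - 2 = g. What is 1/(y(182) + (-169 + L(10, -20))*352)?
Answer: -1/901058 ≈ -1.1098e-6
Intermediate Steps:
F(g) = 2 + g
y(S) = 4/3 + S/3
L(n, B) = 9 + B*n*(2 + n) (L(n, B) = 8 + (((2 + n)*n)*B + (-1)**2) = 8 + ((n*(2 + n))*B + 1) = 8 + (B*n*(2 + n) + 1) = 8 + (1 + B*n*(2 + n)) = 9 + B*n*(2 + n))
1/(y(182) + (-169 + L(10, -20))*352) = 1/((4/3 + (1/3)*182) + (-169 + (9 - 20*10*(2 + 10)))*352) = 1/((4/3 + 182/3) + (-169 + (9 - 20*10*12))*352) = 1/(62 + (-169 + (9 - 2400))*352) = 1/(62 + (-169 - 2391)*352) = 1/(62 - 2560*352) = 1/(62 - 901120) = 1/(-901058) = -1/901058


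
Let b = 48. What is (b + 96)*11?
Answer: 1584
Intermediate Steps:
(b + 96)*11 = (48 + 96)*11 = 144*11 = 1584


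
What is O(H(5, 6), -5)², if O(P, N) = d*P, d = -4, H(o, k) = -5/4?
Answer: 25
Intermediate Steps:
H(o, k) = -5/4 (H(o, k) = -5*¼ = -5/4)
O(P, N) = -4*P
O(H(5, 6), -5)² = (-4*(-5/4))² = 5² = 25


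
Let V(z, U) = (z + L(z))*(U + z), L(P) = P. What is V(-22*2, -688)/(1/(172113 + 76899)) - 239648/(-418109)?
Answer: 6706617621807776/418109 ≈ 1.6040e+10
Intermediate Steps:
V(z, U) = 2*z*(U + z) (V(z, U) = (z + z)*(U + z) = (2*z)*(U + z) = 2*z*(U + z))
V(-22*2, -688)/(1/(172113 + 76899)) - 239648/(-418109) = (2*(-22*2)*(-688 - 22*2))/(1/(172113 + 76899)) - 239648/(-418109) = (2*(-44)*(-688 - 44))/(1/249012) - 239648*(-1/418109) = (2*(-44)*(-732))/(1/249012) + 239648/418109 = 64416*249012 + 239648/418109 = 16040356992 + 239648/418109 = 6706617621807776/418109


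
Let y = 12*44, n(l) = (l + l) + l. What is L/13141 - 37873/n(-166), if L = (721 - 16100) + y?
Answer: 490293295/6544218 ≈ 74.920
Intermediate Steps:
n(l) = 3*l (n(l) = 2*l + l = 3*l)
y = 528
L = -14851 (L = (721 - 16100) + 528 = -15379 + 528 = -14851)
L/13141 - 37873/n(-166) = -14851/13141 - 37873/(3*(-166)) = -14851*1/13141 - 37873/(-498) = -14851/13141 - 37873*(-1/498) = -14851/13141 + 37873/498 = 490293295/6544218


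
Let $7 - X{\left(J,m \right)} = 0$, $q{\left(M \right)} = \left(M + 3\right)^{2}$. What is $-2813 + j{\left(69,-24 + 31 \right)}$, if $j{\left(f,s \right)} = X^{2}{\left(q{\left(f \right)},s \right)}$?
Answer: $-2764$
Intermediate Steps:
$q{\left(M \right)} = \left(3 + M\right)^{2}$
$X{\left(J,m \right)} = 7$ ($X{\left(J,m \right)} = 7 - 0 = 7 + 0 = 7$)
$j{\left(f,s \right)} = 49$ ($j{\left(f,s \right)} = 7^{2} = 49$)
$-2813 + j{\left(69,-24 + 31 \right)} = -2813 + 49 = -2764$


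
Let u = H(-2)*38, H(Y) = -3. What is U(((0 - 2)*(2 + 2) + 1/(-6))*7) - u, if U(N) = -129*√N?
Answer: 114 - 301*I*√42/2 ≈ 114.0 - 975.35*I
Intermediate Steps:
u = -114 (u = -3*38 = -114)
U(((0 - 2)*(2 + 2) + 1/(-6))*7) - u = -129*√7*√((0 - 2)*(2 + 2) + 1/(-6)) - 1*(-114) = -129*√7*√(-2*4 - ⅙) + 114 = -129*√7*√(-8 - ⅙) + 114 = -129*7*I*√42/6 + 114 = -301*I*√42/2 + 114 = 114 - 301*I*√42/2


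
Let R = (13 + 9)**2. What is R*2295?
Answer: 1110780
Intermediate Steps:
R = 484 (R = 22**2 = 484)
R*2295 = 484*2295 = 1110780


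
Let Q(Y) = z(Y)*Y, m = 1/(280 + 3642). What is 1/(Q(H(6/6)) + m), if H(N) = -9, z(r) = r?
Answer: 3922/317683 ≈ 0.012346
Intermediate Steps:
m = 1/3922 ≈ 0.00025497
Q(Y) = Y² (Q(Y) = Y*Y = Y²)
1/(Q(H(6/6)) + m) = 1/((-9)² + 1/3922) = 1/(81 + 1/3922) = 1/(317683/3922) = 3922/317683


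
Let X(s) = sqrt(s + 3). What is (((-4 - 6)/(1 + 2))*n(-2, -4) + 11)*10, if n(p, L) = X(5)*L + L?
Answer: 730/3 + 800*sqrt(2)/3 ≈ 620.46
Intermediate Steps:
X(s) = sqrt(3 + s)
n(p, L) = L + 2*L*sqrt(2) (n(p, L) = sqrt(3 + 5)*L + L = sqrt(8)*L + L = (2*sqrt(2))*L + L = 2*L*sqrt(2) + L = L + 2*L*sqrt(2))
(((-4 - 6)/(1 + 2))*n(-2, -4) + 11)*10 = (((-4 - 6)/(1 + 2))*(-4*(1 + 2*sqrt(2))) + 11)*10 = ((-10/3)*(-4 - 8*sqrt(2)) + 11)*10 = ((-10*1/3)*(-4 - 8*sqrt(2)) + 11)*10 = (-10*(-4 - 8*sqrt(2))/3 + 11)*10 = ((40/3 + 80*sqrt(2)/3) + 11)*10 = (73/3 + 80*sqrt(2)/3)*10 = 730/3 + 800*sqrt(2)/3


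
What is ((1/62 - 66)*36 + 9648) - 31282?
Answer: -744292/31 ≈ -24009.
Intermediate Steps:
((1/62 - 66)*36 + 9648) - 31282 = (-4091/62*36 + 9648) - 31282 = (-73638/31 + 9648) - 31282 = 225450/31 - 31282 = -744292/31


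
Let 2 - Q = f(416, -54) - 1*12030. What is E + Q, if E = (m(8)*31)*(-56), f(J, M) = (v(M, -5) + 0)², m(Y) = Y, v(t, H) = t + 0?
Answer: -4772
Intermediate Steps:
v(t, H) = t
f(J, M) = M² (f(J, M) = (M + 0)² = M²)
E = -13888 (E = (8*31)*(-56) = 248*(-56) = -13888)
Q = 9116 (Q = 2 - ((-54)² - 1*12030) = 2 - (2916 - 12030) = 2 - 1*(-9114) = 2 + 9114 = 9116)
E + Q = -13888 + 9116 = -4772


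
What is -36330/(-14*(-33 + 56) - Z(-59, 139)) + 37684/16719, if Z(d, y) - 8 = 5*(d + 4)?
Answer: 121894778/183909 ≈ 662.80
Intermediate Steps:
Z(d, y) = 28 + 5*d (Z(d, y) = 8 + 5*(d + 4) = 8 + 5*(4 + d) = 8 + (20 + 5*d) = 28 + 5*d)
-36330/(-14*(-33 + 56) - Z(-59, 139)) + 37684/16719 = -36330/(-14*(-33 + 56) - (28 + 5*(-59))) + 37684/16719 = -36330/(-14*23 - (28 - 295)) + 37684*(1/16719) = -36330/(-322 - 1*(-267)) + 37684/16719 = -36330/(-322 + 267) + 37684/16719 = -36330/(-55) + 37684/16719 = -36330*(-1/55) + 37684/16719 = 7266/11 + 37684/16719 = 121894778/183909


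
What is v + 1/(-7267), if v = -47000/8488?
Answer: -42694686/7710287 ≈ -5.5374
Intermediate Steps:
v = -5875/1061 (v = -47000*1/8488 = -5875/1061 ≈ -5.5372)
v + 1/(-7267) = -5875/1061 + 1/(-7267) = -5875/1061 - 1/7267 = -42694686/7710287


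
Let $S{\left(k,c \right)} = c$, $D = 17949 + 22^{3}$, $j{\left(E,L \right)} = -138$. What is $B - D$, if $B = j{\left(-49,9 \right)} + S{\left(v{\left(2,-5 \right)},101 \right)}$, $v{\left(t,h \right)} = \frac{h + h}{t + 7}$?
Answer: $-28634$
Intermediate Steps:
$D = 28597$ ($D = 17949 + 10648 = 28597$)
$v{\left(t,h \right)} = \frac{2 h}{7 + t}$
$B = -37$ ($B = -138 + 101 = -37$)
$B - D = -37 - 28597 = -28634$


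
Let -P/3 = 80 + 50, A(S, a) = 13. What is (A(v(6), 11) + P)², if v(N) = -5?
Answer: 142129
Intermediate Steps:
P = -390 (P = -3*(80 + 50) = -3*130 = -390)
(A(v(6), 11) + P)² = (13 - 390)² = (-377)² = 142129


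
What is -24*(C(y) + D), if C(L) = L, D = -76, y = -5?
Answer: 1944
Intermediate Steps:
-24*(C(y) + D) = -24*(-5 - 76) = -24*(-81) = 1944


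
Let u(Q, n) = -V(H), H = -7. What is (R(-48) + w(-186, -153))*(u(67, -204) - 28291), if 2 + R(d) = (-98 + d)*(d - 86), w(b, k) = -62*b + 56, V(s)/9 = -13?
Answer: -877620100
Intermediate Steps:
V(s) = -117 (V(s) = 9*(-13) = -117)
w(b, k) = 56 - 62*b
u(Q, n) = 117 (u(Q, n) = -1*(-117) = 117)
R(d) = -2 + (-98 + d)*(-86 + d) (R(d) = -2 + (-98 + d)*(d - 86) = -2 + (-98 + d)*(-86 + d))
(R(-48) + w(-186, -153))*(u(67, -204) - 28291) = ((8426 + (-48)² - 184*(-48)) + (56 - 62*(-186)))*(117 - 28291) = ((8426 + 2304 + 8832) + (56 + 11532))*(-28174) = (19562 + 11588)*(-28174) = 31150*(-28174) = -877620100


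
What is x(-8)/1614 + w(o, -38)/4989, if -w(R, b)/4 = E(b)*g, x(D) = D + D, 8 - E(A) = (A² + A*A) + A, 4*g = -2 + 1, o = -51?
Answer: -777802/1342041 ≈ -0.57957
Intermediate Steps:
g = -¼ (g = (-2 + 1)/4 = (¼)*(-1) = -¼ ≈ -0.25000)
E(A) = 8 - A - 2*A² (E(A) = 8 - ((A² + A*A) + A) = 8 - ((A² + A²) + A) = 8 - (2*A² + A) = 8 - (A + 2*A²) = 8 + (-A - 2*A²) = 8 - A - 2*A²)
x(D) = 2*D
w(R, b) = 8 - b - 2*b² (w(R, b) = -4*(8 - b - 2*b²)*(-1)/4 = -4*(-2 + b²/2 + b/4) = 8 - b - 2*b²)
x(-8)/1614 + w(o, -38)/4989 = (2*(-8))/1614 + (8 - 1*(-38) - 2*(-38)²)/4989 = -16*1/1614 + (8 + 38 - 2*1444)*(1/4989) = -8/807 + (8 + 38 - 2888)*(1/4989) = -8/807 - 2842*1/4989 = -8/807 - 2842/4989 = -777802/1342041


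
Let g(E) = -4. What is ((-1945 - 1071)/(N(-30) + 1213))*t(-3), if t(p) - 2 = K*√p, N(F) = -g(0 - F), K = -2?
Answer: -6032/1217 + 6032*I*√3/1217 ≈ -4.9565 + 8.5848*I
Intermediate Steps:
N(F) = 4 (N(F) = -1*(-4) = 4)
t(p) = 2 - 2*√p
((-1945 - 1071)/(N(-30) + 1213))*t(-3) = ((-1945 - 1071)/(4 + 1213))*(2 - 2*I*√3) = (-3016/1217)*(2 - 2*I*√3) = (-3016*1/1217)*(2 - 2*I*√3) = -3016*(2 - 2*I*√3)/1217 = -6032/1217 + 6032*I*√3/1217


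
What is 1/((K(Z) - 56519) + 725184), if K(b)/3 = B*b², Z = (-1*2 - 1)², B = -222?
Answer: 1/614719 ≈ 1.6268e-6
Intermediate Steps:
Z = 9 (Z = (-2 - 1)² = (-3)² = 9)
K(b) = -666*b² (K(b) = 3*(-222*b²) = -666*b²)
1/((K(Z) - 56519) + 725184) = 1/((-666*9² - 56519) + 725184) = 1/((-666*81 - 56519) + 725184) = 1/((-53946 - 56519) + 725184) = 1/(-110465 + 725184) = 1/614719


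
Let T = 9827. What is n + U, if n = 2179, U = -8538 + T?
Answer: 3468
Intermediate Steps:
U = 1289 (U = -8538 + 9827 = 1289)
n + U = 2179 + 1289 = 3468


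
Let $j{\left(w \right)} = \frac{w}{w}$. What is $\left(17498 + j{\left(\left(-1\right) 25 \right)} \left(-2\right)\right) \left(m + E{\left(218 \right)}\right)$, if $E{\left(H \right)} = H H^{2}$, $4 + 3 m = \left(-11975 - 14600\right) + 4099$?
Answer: $181131515712$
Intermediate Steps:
$j{\left(w \right)} = 1$
$m = - \frac{22480}{3}$ ($m = - \frac{4}{3} + \frac{\left(-11975 - 14600\right) + 4099}{3} = - \frac{4}{3} + \frac{-26575 + 4099}{3} = - \frac{4}{3} + \frac{1}{3} \left(-22476\right) = - \frac{4}{3} - 7492 = - \frac{22480}{3} \approx -7493.3$)
$E{\left(H \right)} = H^{3}$
$\left(17498 + j{\left(\left(-1\right) 25 \right)} \left(-2\right)\right) \left(m + E{\left(218 \right)}\right) = \left(17498 + 1 \left(-2\right)\right) \left(- \frac{22480}{3} + 218^{3}\right) = \left(17498 - 2\right) \left(- \frac{22480}{3} + 10360232\right) = 17496 \cdot \frac{31058216}{3} = 181131515712$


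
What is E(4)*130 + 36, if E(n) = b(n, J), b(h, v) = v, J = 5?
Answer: 686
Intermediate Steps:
E(n) = 5
E(4)*130 + 36 = 5*130 + 36 = 650 + 36 = 686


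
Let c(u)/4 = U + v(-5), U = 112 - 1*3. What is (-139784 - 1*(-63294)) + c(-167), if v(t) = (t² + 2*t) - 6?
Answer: -76018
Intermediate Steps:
v(t) = -6 + t² + 2*t
U = 109 (U = 112 - 3 = 109)
c(u) = 472 (c(u) = 4*(109 + (-6 + (-5)² + 2*(-5))) = 4*(109 + (-6 + 25 - 10)) = 4*(109 + 9) = 4*118 = 472)
(-139784 - 1*(-63294)) + c(-167) = (-139784 - 1*(-63294)) + 472 = (-139784 + 63294) + 472 = -76490 + 472 = -76018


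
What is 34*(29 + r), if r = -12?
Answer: 578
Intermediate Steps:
34*(29 + r) = 34*(29 - 12) = 34*17 = 578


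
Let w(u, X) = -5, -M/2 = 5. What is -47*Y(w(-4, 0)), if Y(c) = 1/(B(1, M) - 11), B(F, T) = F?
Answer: 47/10 ≈ 4.7000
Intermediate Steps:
M = -10 (M = -2*5 = -10)
Y(c) = -⅒ (Y(c) = 1/(1 - 11) = 1/(-10) = -⅒)
-47*Y(w(-4, 0)) = -47*(-⅒) = 47/10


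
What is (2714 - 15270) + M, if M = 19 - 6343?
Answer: -18880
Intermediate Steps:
M = -6324
(2714 - 15270) + M = (2714 - 15270) - 6324 = -12556 - 6324 = -18880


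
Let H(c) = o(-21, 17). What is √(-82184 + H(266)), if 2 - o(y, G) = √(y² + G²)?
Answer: √(-82182 - √730) ≈ 286.72*I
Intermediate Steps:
o(y, G) = 2 - √(G² + y²) (o(y, G) = 2 - √(y² + G²) = 2 - √(G² + y²))
H(c) = 2 - √730 (H(c) = 2 - √(17² + (-21)²) = 2 - √(289 + 441) = 2 - √730)
√(-82184 + H(266)) = √(-82184 + (2 - √730)) = √(-82182 - √730)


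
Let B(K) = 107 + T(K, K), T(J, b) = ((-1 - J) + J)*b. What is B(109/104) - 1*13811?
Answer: -1425325/104 ≈ -13705.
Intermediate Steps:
T(J, b) = -b
B(K) = 107 - K
B(109/104) - 1*13811 = (107 - 109/104) - 1*13811 = (107 - 109/104) - 13811 = 11019/104 - 13811 = -1425325/104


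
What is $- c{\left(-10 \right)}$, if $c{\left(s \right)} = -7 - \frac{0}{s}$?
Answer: $7$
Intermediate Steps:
$c{\left(s \right)} = -7$ ($c{\left(s \right)} = -7 - 0 = -7 + 0 = -7$)
$- c{\left(-10 \right)} = \left(-1\right) \left(-7\right) = 7$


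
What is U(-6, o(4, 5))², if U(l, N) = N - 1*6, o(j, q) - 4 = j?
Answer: 4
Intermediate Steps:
o(j, q) = 4 + j
U(l, N) = -6 + N (U(l, N) = N - 6 = -6 + N)
U(-6, o(4, 5))² = (-6 + (4 + 4))² = (-6 + 8)² = 2² = 4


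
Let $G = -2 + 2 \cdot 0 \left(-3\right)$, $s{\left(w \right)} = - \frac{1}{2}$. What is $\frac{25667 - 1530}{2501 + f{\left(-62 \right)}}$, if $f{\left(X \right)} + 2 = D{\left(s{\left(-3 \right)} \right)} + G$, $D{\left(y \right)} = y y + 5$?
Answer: $\frac{96548}{10009} \approx 9.6461$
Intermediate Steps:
$s{\left(w \right)} = - \frac{1}{2}$ ($s{\left(w \right)} = \left(-1\right) \frac{1}{2} = - \frac{1}{2}$)
$D{\left(y \right)} = 5 + y^{2}$ ($D{\left(y \right)} = y^{2} + 5 = 5 + y^{2}$)
$G = -2$ ($G = -2 + 2 \cdot 0 = -2 + 0 = -2$)
$f{\left(X \right)} = \frac{5}{4}$ ($f{\left(X \right)} = -2 + \left(\left(5 + \left(- \frac{1}{2}\right)^{2}\right) - 2\right) = -2 + \left(\left(5 + \frac{1}{4}\right) - 2\right) = -2 + \left(\frac{21}{4} - 2\right) = -2 + \frac{13}{4} = \frac{5}{4}$)
$\frac{25667 - 1530}{2501 + f{\left(-62 \right)}} = \frac{25667 - 1530}{2501 + \frac{5}{4}} = \frac{24137}{\frac{10009}{4}} = 24137 \cdot \frac{4}{10009} = \frac{96548}{10009}$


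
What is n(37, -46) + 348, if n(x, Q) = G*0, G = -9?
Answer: 348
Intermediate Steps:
n(x, Q) = 0 (n(x, Q) = -9*0 = 0)
n(37, -46) + 348 = 0 + 348 = 348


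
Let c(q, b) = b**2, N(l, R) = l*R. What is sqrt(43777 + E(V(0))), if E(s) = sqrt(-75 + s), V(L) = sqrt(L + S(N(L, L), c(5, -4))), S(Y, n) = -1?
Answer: sqrt(43777 + sqrt(-75 + I)) ≈ 209.23 + 0.021*I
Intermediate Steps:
N(l, R) = R*l
V(L) = sqrt(-1 + L) (V(L) = sqrt(L - 1) = sqrt(-1 + L))
sqrt(43777 + E(V(0))) = sqrt(43777 + sqrt(-75 + sqrt(-1 + 0))) = sqrt(43777 + sqrt(-75 + sqrt(-1))) = sqrt(43777 + sqrt(-75 + I))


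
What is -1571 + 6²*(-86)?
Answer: -4667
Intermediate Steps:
-1571 + 6²*(-86) = -1571 + 36*(-86) = -1571 - 3096 = -4667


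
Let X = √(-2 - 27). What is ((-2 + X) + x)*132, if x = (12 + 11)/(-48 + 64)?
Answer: -297/4 + 132*I*√29 ≈ -74.25 + 710.84*I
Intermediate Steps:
X = I*√29 (X = √(-29) = I*√29 ≈ 5.3852*I)
x = 23/16 ≈ 1.4375
((-2 + X) + x)*132 = ((-2 + I*√29) + 23/16)*132 = (-9/16 + I*√29)*132 = -297/4 + 132*I*√29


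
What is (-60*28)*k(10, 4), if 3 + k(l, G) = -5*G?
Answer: 38640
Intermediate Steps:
k(l, G) = -3 - 5*G
(-60*28)*k(10, 4) = (-60*28)*(-3 - 5*4) = -1680*(-3 - 20) = -1680*(-23) = 38640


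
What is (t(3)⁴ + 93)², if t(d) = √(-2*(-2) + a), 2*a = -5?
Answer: 145161/16 ≈ 9072.6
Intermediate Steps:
a = -5/2 (a = (½)*(-5) = -5/2 ≈ -2.5000)
t(d) = √6/2 (t(d) = √(-2*(-2) - 5/2) = √(4 - 5/2) = √(3/2) = √6/2)
(t(3)⁴ + 93)² = ((√6/2)⁴ + 93)² = (9/4 + 93)² = (381/4)² = 145161/16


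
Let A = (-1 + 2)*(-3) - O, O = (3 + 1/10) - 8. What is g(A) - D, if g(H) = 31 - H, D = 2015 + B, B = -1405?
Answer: -5809/10 ≈ -580.90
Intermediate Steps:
D = 610 (D = 2015 - 1405 = 610)
O = -49/10 (O = (3 + 1/10) - 8 = 31/10 - 8 = -49/10 ≈ -4.9000)
A = 19/10 (A = (-1 + 2)*(-3) - 1*(-49/10) = 1*(-3) + 49/10 = -3 + 49/10 = 19/10 ≈ 1.9000)
g(A) - D = (31 - 1*19/10) - 1*610 = (31 - 19/10) - 610 = 291/10 - 610 = -5809/10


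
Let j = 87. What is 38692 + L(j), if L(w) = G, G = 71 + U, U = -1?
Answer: 38762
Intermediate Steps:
G = 70 (G = 71 - 1 = 70)
L(w) = 70
38692 + L(j) = 38692 + 70 = 38762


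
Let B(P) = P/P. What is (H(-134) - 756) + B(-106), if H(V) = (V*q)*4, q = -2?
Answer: 317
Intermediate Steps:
B(P) = 1
H(V) = -8*V (H(V) = (V*(-2))*4 = -2*V*4 = -8*V)
(H(-134) - 756) + B(-106) = (-8*(-134) - 756) + 1 = (1072 - 756) + 1 = 316 + 1 = 317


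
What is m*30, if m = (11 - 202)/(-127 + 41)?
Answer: 2865/43 ≈ 66.628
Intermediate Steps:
m = 191/86 (m = -191/(-86) = -191*(-1/86) = 191/86 ≈ 2.2209)
m*30 = (191/86)*30 = 2865/43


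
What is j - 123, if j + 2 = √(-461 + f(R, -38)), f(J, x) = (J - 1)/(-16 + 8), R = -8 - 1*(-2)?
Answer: -125 + 3*I*√818/4 ≈ -125.0 + 21.451*I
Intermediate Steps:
R = -6 (R = -8 + 2 = -6)
f(J, x) = ⅛ - J/8 (f(J, x) = (-1 + J)/(-8) = (-1 + J)*(-⅛) = ⅛ - J/8)
j = -2 + 3*I*√818/4 (j = -2 + √(-461 + (⅛ - ⅛*(-6))) = -2 + √(-461 + (⅛ + ¾)) = -2 + √(-461 + 7/8) = -2 + √(-3681/8) = -2 + 3*I*√818/4 ≈ -2.0 + 21.451*I)
j - 123 = (-2 + 3*I*√818/4) - 123 = -125 + 3*I*√818/4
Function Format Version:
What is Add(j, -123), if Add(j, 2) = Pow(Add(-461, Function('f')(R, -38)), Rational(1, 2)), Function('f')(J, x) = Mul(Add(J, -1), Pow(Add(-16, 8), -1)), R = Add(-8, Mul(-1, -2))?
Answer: Add(-125, Mul(Rational(3, 4), I, Pow(818, Rational(1, 2)))) ≈ Add(-125.00, Mul(21.451, I))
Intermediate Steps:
R = -6 (R = Add(-8, 2) = -6)
Function('f')(J, x) = Add(Rational(1, 8), Mul(Rational(-1, 8), J)) (Function('f')(J, x) = Mul(Add(-1, J), Pow(-8, -1)) = Mul(Add(-1, J), Rational(-1, 8)) = Add(Rational(1, 8), Mul(Rational(-1, 8), J)))
j = Add(-2, Mul(Rational(3, 4), I, Pow(818, Rational(1, 2)))) (j = Add(-2, Pow(Add(-461, Add(Rational(1, 8), Mul(Rational(-1, 8), -6))), Rational(1, 2))) = Add(-2, Pow(Add(-461, Add(Rational(1, 8), Rational(3, 4))), Rational(1, 2))) = Add(-2, Pow(Add(-461, Rational(7, 8)), Rational(1, 2))) = Add(-2, Pow(Rational(-3681, 8), Rational(1, 2))) = Add(-2, Mul(Rational(3, 4), I, Pow(818, Rational(1, 2)))) ≈ Add(-2.0000, Mul(21.451, I)))
Add(j, -123) = Add(Add(-2, Mul(Rational(3, 4), I, Pow(818, Rational(1, 2)))), -123) = Add(-125, Mul(Rational(3, 4), I, Pow(818, Rational(1, 2))))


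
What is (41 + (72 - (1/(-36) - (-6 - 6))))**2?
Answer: 13227769/1296 ≈ 10207.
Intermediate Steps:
(41 + (72 - (1/(-36) - (-6 - 6))))**2 = (41 + (72 - (-1/36 - 1*(-12))))**2 = (41 + (72 - (-1/36 + 12)))**2 = (41 + (72 - 1*431/36))**2 = (41 + (72 - 431/36))**2 = (41 + 2161/36)**2 = (3637/36)**2 = 13227769/1296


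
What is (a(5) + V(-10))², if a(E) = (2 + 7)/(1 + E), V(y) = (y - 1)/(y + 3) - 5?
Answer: 729/196 ≈ 3.7194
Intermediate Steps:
V(y) = -5 + (-1 + y)/(3 + y) (V(y) = (-1 + y)/(3 + y) - 5 = -5 + (-1 + y)/(3 + y))
a(E) = 9/(1 + E)
(a(5) + V(-10))² = (9/(1 + 5) + 4*(-4 - 1*(-10))/(3 - 10))² = (9/6 + 4*(-4 + 10)/(-7))² = (9*(⅙) + 4*(-⅐)*6)² = (3/2 - 24/7)² = (-27/14)² = 729/196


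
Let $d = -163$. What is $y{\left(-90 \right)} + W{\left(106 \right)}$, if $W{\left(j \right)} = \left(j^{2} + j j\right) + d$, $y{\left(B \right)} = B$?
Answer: $22219$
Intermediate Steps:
$W{\left(j \right)} = -163 + 2 j^{2}$ ($W{\left(j \right)} = \left(j^{2} + j j\right) - 163 = \left(j^{2} + j^{2}\right) - 163 = 2 j^{2} - 163 = -163 + 2 j^{2}$)
$y{\left(-90 \right)} + W{\left(106 \right)} = -90 - \left(163 - 2 \cdot 106^{2}\right) = -90 + \left(-163 + 2 \cdot 11236\right) = -90 + \left(-163 + 22472\right) = -90 + 22309 = 22219$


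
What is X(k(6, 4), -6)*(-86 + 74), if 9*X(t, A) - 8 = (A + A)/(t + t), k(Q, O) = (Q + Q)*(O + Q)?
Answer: -53/5 ≈ -10.600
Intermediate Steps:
k(Q, O) = 2*Q*(O + Q) (k(Q, O) = (2*Q)*(O + Q) = 2*Q*(O + Q))
X(t, A) = 8/9 + A/(9*t) (X(t, A) = 8/9 + ((A + A)/(t + t))/9 = 8/9 + ((2*A)/((2*t)))/9 = 8/9 + ((2*A)*(1/(2*t)))/9 = 8/9 + (A/t)/9 = 8/9 + A/(9*t))
X(k(6, 4), -6)*(-86 + 74) = ((-6 + 8*(2*6*(4 + 6)))/(9*((2*6*(4 + 6)))))*(-86 + 74) = ((-6 + 8*(2*6*10))/(9*((2*6*10))))*(-12) = ((⅑)*(-6 + 8*120)/120)*(-12) = ((⅑)*(1/120)*(-6 + 960))*(-12) = ((⅑)*(1/120)*954)*(-12) = (53/60)*(-12) = -53/5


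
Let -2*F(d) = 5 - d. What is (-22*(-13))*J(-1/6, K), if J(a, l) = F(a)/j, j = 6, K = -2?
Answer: -4433/36 ≈ -123.14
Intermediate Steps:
F(d) = -5/2 + d/2 (F(d) = -(5 - d)/2 = -5/2 + d/2)
J(a, l) = -5/12 + a/12 (J(a, l) = (-5/2 + a/2)/6 = (-5/2 + a/2)*(1/6) = -5/12 + a/12)
(-22*(-13))*J(-1/6, K) = (-22*(-13))*(-5/12 + (-1/6)/12) = 286*(-5/12 + (-1*1/6)/12) = 286*(-5/12 + (1/12)*(-1/6)) = 286*(-5/12 - 1/72) = 286*(-31/72) = -4433/36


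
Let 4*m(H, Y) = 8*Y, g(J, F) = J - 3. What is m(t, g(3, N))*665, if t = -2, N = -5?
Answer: 0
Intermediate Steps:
g(J, F) = -3 + J
m(H, Y) = 2*Y (m(H, Y) = (8*Y)/4 = 2*Y)
m(t, g(3, N))*665 = (2*(-3 + 3))*665 = (2*0)*665 = 0*665 = 0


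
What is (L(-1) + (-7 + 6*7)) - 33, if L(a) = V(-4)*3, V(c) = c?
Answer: -10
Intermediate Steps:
L(a) = -12 (L(a) = -4*3 = -12)
(L(-1) + (-7 + 6*7)) - 33 = (-12 + (-7 + 6*7)) - 33 = (-12 + (-7 + 42)) - 33 = (-12 + 35) - 33 = 23 - 33 = -10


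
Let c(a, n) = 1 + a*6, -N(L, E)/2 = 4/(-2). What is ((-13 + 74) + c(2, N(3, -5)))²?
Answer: 5476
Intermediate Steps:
N(L, E) = 4 (N(L, E) = -8/(-2) = -8*(-1)/2 = -2*(-2) = 4)
c(a, n) = 1 + 6*a
((-13 + 74) + c(2, N(3, -5)))² = ((-13 + 74) + (1 + 6*2))² = (61 + (1 + 12))² = (61 + 13)² = 74² = 5476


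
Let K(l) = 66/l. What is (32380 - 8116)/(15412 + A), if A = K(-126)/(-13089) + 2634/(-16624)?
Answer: 55436230809792/35211605993695 ≈ 1.5744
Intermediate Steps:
A = -361911041/2284711128 (A = (66/(-126))/(-13089) + 2634/(-16624) = (66*(-1/126))*(-1/13089) + 2634*(-1/16624) = -11/21*(-1/13089) - 1317/8312 = 11/274869 - 1317/8312 = -361911041/2284711128 ≈ -0.15841)
(32380 - 8116)/(15412 + A) = (32380 - 8116)/(15412 - 361911041/2284711128) = 24264/(35211605993695/2284711128) = 24264*(2284711128/35211605993695) = 55436230809792/35211605993695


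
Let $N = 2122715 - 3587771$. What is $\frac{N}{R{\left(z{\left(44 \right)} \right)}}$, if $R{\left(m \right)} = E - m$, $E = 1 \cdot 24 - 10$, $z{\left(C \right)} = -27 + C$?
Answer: $488352$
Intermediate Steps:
$E = 14$ ($E = 24 - 10 = 14$)
$R{\left(m \right)} = 14 - m$
$N = -1465056$
$\frac{N}{R{\left(z{\left(44 \right)} \right)}} = - \frac{1465056}{14 - \left(-27 + 44\right)} = - \frac{1465056}{14 - 17} = - \frac{1465056}{-3} = \left(-1465056\right) \left(- \frac{1}{3}\right) = 488352$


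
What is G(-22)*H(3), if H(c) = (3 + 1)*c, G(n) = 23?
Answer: 276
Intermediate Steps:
H(c) = 4*c
G(-22)*H(3) = 23*(4*3) = 23*12 = 276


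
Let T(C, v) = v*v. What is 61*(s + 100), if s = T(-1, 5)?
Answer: 7625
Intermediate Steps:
T(C, v) = v²
s = 25 (s = 5² = 25)
61*(s + 100) = 61*(25 + 100) = 61*125 = 7625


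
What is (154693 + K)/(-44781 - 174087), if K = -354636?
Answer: 199943/218868 ≈ 0.91353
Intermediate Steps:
(154693 + K)/(-44781 - 174087) = (154693 - 354636)/(-44781 - 174087) = -199943/(-218868) = -199943*(-1/218868) = 199943/218868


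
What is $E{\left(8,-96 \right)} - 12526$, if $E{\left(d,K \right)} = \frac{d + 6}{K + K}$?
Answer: $- \frac{1202503}{96} \approx -12526.0$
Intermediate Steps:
$E{\left(d,K \right)} = \frac{6 + d}{2 K}$
$E{\left(8,-96 \right)} - 12526 = \frac{6 + 8}{2 \left(-96\right)} - 12526 = \frac{1}{2} \left(- \frac{1}{96}\right) 14 - 12526 = - \frac{7}{96} - 12526 = - \frac{1202503}{96}$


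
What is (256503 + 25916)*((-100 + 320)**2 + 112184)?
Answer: 45351972696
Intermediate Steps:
(256503 + 25916)*((-100 + 320)**2 + 112184) = 282419*(220**2 + 112184) = 282419*(48400 + 112184) = 282419*160584 = 45351972696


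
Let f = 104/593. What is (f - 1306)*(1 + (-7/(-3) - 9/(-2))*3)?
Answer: -16648611/593 ≈ -28075.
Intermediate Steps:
f = 104/593 (f = 104*(1/593) = 104/593 ≈ 0.17538)
(f - 1306)*(1 + (-7/(-3) - 9/(-2))*3) = (104/593 - 1306)*(1 + (-7/(-3) - 9/(-2))*3) = -774354*(1 + (-7*(-1/3) - 9*(-1/2))*3)/593 = -774354*(1 + (7/3 + 9/2)*3)/593 = -774354*(1 + (41/6)*3)/593 = -774354*(1 + 41/2)/593 = -774354/593*43/2 = -16648611/593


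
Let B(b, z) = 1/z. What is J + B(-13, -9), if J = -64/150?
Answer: -121/225 ≈ -0.53778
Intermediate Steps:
J = -32/75 (J = -64*1/150 = -32/75 ≈ -0.42667)
J + B(-13, -9) = -32/75 + 1/(-9) = -32/75 - ⅑ = -121/225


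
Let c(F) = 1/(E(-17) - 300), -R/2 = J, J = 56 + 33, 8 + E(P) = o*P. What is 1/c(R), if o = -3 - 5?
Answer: -172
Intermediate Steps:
o = -8
E(P) = -8 - 8*P
J = 89
R = -178 (R = -2*89 = -178)
c(F) = -1/172 (c(F) = 1/((-8 - 8*(-17)) - 300) = 1/((-8 + 136) - 300) = 1/(128 - 300) = 1/(-172) = -1/172)
1/c(R) = 1/(-1/172) = -172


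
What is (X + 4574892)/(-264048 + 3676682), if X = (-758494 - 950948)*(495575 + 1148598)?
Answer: -1405306903287/1706317 ≈ -8.2359e+5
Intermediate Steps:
X = -2810618381466 (X = -1709442*1644173 = -2810618381466)
(X + 4574892)/(-264048 + 3676682) = (-2810618381466 + 4574892)/(-264048 + 3676682) = -2810613806574/3412634 = -2810613806574*1/3412634 = -1405306903287/1706317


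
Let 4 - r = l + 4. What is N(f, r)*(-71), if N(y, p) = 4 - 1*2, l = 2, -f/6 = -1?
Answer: -142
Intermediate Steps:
f = 6 (f = -6*(-1) = 6)
r = -2 (r = 4 - (2 + 4) = 4 - 1*6 = 4 - 6 = -2)
N(y, p) = 2 (N(y, p) = 4 - 2 = 2)
N(f, r)*(-71) = 2*(-71) = -142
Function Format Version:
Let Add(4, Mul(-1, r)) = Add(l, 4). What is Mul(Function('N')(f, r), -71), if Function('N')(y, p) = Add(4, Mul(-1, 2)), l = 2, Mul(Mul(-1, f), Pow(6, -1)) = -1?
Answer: -142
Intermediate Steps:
f = 6 (f = Mul(-6, -1) = 6)
r = -2 (r = Add(4, Mul(-1, Add(2, 4))) = Add(4, Mul(-1, 6)) = Add(4, -6) = -2)
Function('N')(y, p) = 2 (Function('N')(y, p) = Add(4, -2) = 2)
Mul(Function('N')(f, r), -71) = Mul(2, -71) = -142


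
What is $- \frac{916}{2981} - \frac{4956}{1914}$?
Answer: $- \frac{250410}{86449} \approx -2.8966$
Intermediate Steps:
$- \frac{916}{2981} - \frac{4956}{1914} = \left(-916\right) \frac{1}{2981} - \frac{826}{319} = - \frac{916}{2981} - \frac{826}{319} = - \frac{250410}{86449}$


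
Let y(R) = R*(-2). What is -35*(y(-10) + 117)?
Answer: -4795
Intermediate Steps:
y(R) = -2*R
-35*(y(-10) + 117) = -35*(-2*(-10) + 117) = -35*(20 + 117) = -35*137 = -4795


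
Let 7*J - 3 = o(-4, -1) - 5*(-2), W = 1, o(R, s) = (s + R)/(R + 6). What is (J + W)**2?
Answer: 25/4 ≈ 6.2500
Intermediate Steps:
o(R, s) = (R + s)/(6 + R)
J = 3/2 (J = 3/7 + ((-4 - 1)/(6 - 4) - 5*(-2))/7 = 3/7 + (-5/2 + 10)/7 = 3/7 + (1/7)*(15/2) = 3/7 + 15/14 = 3/2 ≈ 1.5000)
(J + W)**2 = (3/2 + 1)**2 = (5/2)**2 = 25/4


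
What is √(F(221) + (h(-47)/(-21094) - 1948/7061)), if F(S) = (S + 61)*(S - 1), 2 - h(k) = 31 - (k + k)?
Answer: √1376322485158161811234/148944734 ≈ 249.08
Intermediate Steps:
h(k) = -29 + 2*k (h(k) = 2 - (31 - (k + k)) = 2 - (31 - 2*k) = 2 + (-31 + 2*k) = -29 + 2*k)
F(S) = (-1 + S)*(61 + S) (F(S) = (61 + S)*(-1 + S) = (-1 + S)*(61 + S))
√(F(221) + (h(-47)/(-21094) - 1948/7061)) = √((-61 + 221² + 60*221) + ((-29 + 2*(-47))/(-21094) - 1948/7061)) = √((-61 + 48841 + 13260) + ((-29 - 94)*(-1/21094) - 1948*1/7061)) = √(62040 + (-123*(-1/21094) - 1948/7061)) = √(62040 + (123/21094 - 1948/7061)) = √(62040 - 40222609/148944734) = √(9240491074751/148944734) = √1376322485158161811234/148944734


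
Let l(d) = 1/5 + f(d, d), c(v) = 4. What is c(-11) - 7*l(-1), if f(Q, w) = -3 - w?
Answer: 83/5 ≈ 16.600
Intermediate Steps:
l(d) = -14/5 - d (l(d) = 1/5 + (-3 - d) = ⅕ + (-3 - d) = -14/5 - d)
c(-11) - 7*l(-1) = 4 - 7*(-14/5 - 1*(-1)) = 4 - 7*(-14/5 + 1) = 4 - 7*(-9/5) = 4 + 63/5 = 83/5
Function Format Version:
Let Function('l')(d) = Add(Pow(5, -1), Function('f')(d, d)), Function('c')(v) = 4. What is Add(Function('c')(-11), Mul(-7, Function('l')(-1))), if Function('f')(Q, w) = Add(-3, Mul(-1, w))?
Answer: Rational(83, 5) ≈ 16.600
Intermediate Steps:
Function('l')(d) = Add(Rational(-14, 5), Mul(-1, d)) (Function('l')(d) = Add(Pow(5, -1), Add(-3, Mul(-1, d))) = Add(Rational(1, 5), Add(-3, Mul(-1, d))) = Add(Rational(-14, 5), Mul(-1, d)))
Add(Function('c')(-11), Mul(-7, Function('l')(-1))) = Add(4, Mul(-7, Add(Rational(-14, 5), Mul(-1, -1)))) = Add(4, Mul(-7, Add(Rational(-14, 5), 1))) = Add(4, Mul(-7, Rational(-9, 5))) = Add(4, Rational(63, 5)) = Rational(83, 5)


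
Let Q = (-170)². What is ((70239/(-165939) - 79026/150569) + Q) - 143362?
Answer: -953295860965949/8328423097 ≈ -1.1446e+5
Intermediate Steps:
Q = 28900
((70239/(-165939) - 79026/150569) + Q) - 143362 = ((70239/(-165939) - 79026/150569) + 28900) - 143362 = ((70239*(-1/165939) - 79026*1/150569) + 28900) - 143362 = ((-23413/55313 - 79026/150569) + 28900) - 143362 = (-7896437135/8328423097 + 28900) - 143362 = 240683531066165/8328423097 - 143362 = -953295860965949/8328423097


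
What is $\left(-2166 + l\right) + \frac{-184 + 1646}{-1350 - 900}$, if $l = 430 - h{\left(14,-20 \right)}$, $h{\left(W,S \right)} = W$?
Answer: $- \frac{1969481}{1125} \approx -1750.7$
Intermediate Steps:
$l = 416$ ($l = 430 - 14 = 416$)
$\left(-2166 + l\right) + \frac{-184 + 1646}{-1350 - 900} = \left(-2166 + 416\right) + \frac{-184 + 1646}{-1350 - 900} = -1750 + \frac{1462}{-2250} = -1750 + 1462 \left(- \frac{1}{2250}\right) = -1750 - \frac{731}{1125} = - \frac{1969481}{1125}$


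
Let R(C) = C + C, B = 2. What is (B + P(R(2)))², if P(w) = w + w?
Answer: 100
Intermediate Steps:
R(C) = 2*C
P(w) = 2*w
(B + P(R(2)))² = (2 + 2*(2*2))² = (2 + 2*4)² = (2 + 8)² = 10² = 100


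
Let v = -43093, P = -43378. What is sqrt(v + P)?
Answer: I*sqrt(86471) ≈ 294.06*I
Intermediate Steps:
sqrt(v + P) = sqrt(-43093 - 43378) = sqrt(-86471) = I*sqrt(86471)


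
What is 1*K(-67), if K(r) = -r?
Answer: 67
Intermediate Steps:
1*K(-67) = 1*(-1*(-67)) = 1*67 = 67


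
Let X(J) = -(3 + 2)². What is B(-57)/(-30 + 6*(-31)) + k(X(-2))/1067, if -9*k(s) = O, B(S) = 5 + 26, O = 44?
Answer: -3103/20952 ≈ -0.14810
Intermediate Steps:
X(J) = -25 (X(J) = -1*5² = -1*25 = -25)
B(S) = 31
k(s) = -44/9 (k(s) = -⅑*44 = -44/9)
B(-57)/(-30 + 6*(-31)) + k(X(-2))/1067 = 31/(-30 + 6*(-31)) - 44/9/1067 = 31/(-30 - 186) - 44/9*1/1067 = 31/(-216) - 4/873 = 31*(-1/216) - 4/873 = -31/216 - 4/873 = -3103/20952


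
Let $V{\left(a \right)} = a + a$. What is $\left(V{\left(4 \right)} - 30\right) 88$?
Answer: $-1936$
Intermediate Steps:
$V{\left(a \right)} = 2 a$
$\left(V{\left(4 \right)} - 30\right) 88 = \left(2 \cdot 4 - 30\right) 88 = \left(8 + \left(-61 + 31\right)\right) 88 = \left(8 - 30\right) 88 = \left(-22\right) 88 = -1936$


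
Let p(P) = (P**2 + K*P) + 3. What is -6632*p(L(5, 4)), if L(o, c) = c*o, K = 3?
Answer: -3070616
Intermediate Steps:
p(P) = 3 + P**2 + 3*P (p(P) = (P**2 + 3*P) + 3 = 3 + P**2 + 3*P)
-6632*p(L(5, 4)) = -6632*(3 + (4*5)**2 + 3*(4*5)) = -6632*(3 + 20**2 + 3*20) = -6632*(3 + 400 + 60) = -6632*463 = -3070616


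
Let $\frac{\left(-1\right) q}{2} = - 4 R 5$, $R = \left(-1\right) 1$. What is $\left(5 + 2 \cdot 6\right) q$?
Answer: $-680$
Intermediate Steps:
$R = -1$
$q = -40$ ($q = - 2 \left(-4\right) \left(-1\right) 5 = - 2 \cdot 4 \cdot 5 = \left(-2\right) 20 = -40$)
$\left(5 + 2 \cdot 6\right) q = \left(5 + 2 \cdot 6\right) \left(-40\right) = \left(5 + 12\right) \left(-40\right) = 17 \left(-40\right) = -680$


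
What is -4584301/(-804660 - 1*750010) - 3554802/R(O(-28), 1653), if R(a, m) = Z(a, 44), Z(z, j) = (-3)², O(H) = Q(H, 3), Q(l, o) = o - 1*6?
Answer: -614055862959/1554670 ≈ -3.9498e+5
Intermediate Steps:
Q(l, o) = -6 + o (Q(l, o) = o - 6 = -6 + o)
O(H) = -3 (O(H) = -6 + 3 = -3)
Z(z, j) = 9
R(a, m) = 9
-4584301/(-804660 - 1*750010) - 3554802/R(O(-28), 1653) = -4584301/(-804660 - 1*750010) - 3554802/9 = -4584301/(-804660 - 750010) - 3554802*⅑ = -4584301/(-1554670) - 394978 = -4584301*(-1/1554670) - 394978 = 4584301/1554670 - 394978 = -614055862959/1554670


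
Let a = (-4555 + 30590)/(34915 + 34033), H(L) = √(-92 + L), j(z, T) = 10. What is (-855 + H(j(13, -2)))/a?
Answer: -11790108/5207 + 68948*I*√82/26035 ≈ -2264.3 + 23.981*I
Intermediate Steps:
a = 26035/68948 ≈ 0.37760
(-855 + H(j(13, -2)))/a = (-855 + √(-92 + 10))/(26035/68948) = (-855 + √(-82))*(68948/26035) = (-855 + I*√82)*(68948/26035) = -11790108/5207 + 68948*I*√82/26035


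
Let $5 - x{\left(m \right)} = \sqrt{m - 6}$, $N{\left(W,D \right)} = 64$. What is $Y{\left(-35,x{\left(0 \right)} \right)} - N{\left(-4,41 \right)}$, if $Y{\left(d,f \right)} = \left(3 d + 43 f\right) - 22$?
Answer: $24 - 43 i \sqrt{6} \approx 24.0 - 105.33 i$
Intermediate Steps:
$x{\left(m \right)} = 5 - \sqrt{-6 + m}$ ($x{\left(m \right)} = 5 - \sqrt{m - 6} = 5 - \sqrt{-6 + m}$)
$Y{\left(d,f \right)} = -22 + 3 d + 43 f$
$Y{\left(-35,x{\left(0 \right)} \right)} - N{\left(-4,41 \right)} = \left(-22 + 3 \left(-35\right) + 43 \left(5 - \sqrt{-6 + 0}\right)\right) - 64 = \left(-22 - 105 + 43 \left(5 - \sqrt{-6}\right)\right) - 64 = \left(-22 - 105 + 43 \left(5 - i \sqrt{6}\right)\right) - 64 = \left(-22 - 105 + \left(215 - 43 i \sqrt{6}\right)\right) - 64 = \left(88 - 43 i \sqrt{6}\right) - 64 = 24 - 43 i \sqrt{6}$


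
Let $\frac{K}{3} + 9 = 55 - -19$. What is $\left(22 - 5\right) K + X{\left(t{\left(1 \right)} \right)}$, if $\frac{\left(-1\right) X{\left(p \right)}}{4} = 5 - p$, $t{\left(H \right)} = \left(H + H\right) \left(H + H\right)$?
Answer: $3311$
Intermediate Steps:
$t{\left(H \right)} = 4 H^{2}$ ($t{\left(H \right)} = 2 H 2 H = 4 H^{2}$)
$K = 195$ ($K = -27 + 3 \left(55 - -19\right) = -27 + 3 \left(55 + 19\right) = -27 + 3 \cdot 74 = -27 + 222 = 195$)
$X{\left(p \right)} = -20 + 4 p$ ($X{\left(p \right)} = - 4 \left(5 - p\right) = -20 + 4 p$)
$\left(22 - 5\right) K + X{\left(t{\left(1 \right)} \right)} = \left(22 - 5\right) 195 - \left(20 - 4 \cdot 4 \cdot 1^{2}\right) = \left(22 - 5\right) 195 - \left(20 - 4 \cdot 4 \cdot 1\right) = 17 \cdot 195 + \left(-20 + 4 \cdot 4\right) = 3315 + \left(-20 + 16\right) = 3315 - 4 = 3311$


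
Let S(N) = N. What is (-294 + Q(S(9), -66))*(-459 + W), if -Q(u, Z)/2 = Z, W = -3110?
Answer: 578178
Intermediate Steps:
Q(u, Z) = -2*Z
(-294 + Q(S(9), -66))*(-459 + W) = (-294 - 2*(-66))*(-459 - 3110) = (-294 + 132)*(-3569) = -162*(-3569) = 578178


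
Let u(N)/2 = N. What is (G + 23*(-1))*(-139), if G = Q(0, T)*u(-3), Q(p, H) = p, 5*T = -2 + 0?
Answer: 3197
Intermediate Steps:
u(N) = 2*N
T = -⅖ (T = (-2 + 0)/5 = (⅕)*(-2) = -⅖ ≈ -0.40000)
G = 0 (G = 0*(2*(-3)) = 0*(-6) = 0)
(G + 23*(-1))*(-139) = (0 + 23*(-1))*(-139) = (0 - 23)*(-139) = -23*(-139) = 3197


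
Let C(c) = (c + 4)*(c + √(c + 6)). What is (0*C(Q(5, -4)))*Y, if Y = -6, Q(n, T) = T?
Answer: 0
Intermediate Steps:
C(c) = (4 + c)*(c + √(6 + c))
(0*C(Q(5, -4)))*Y = (0*((-4)² + 4*(-4) + 4*√(6 - 4) - 4*√(6 - 4)))*(-6) = (0*(16 - 16 + 4*√2 - 4*√2))*(-6) = (0*0)*(-6) = 0*(-6) = 0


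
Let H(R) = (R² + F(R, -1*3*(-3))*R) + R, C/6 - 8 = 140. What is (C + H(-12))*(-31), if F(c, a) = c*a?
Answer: -71796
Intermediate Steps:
C = 888 (C = 48 + 6*140 = 48 + 840 = 888)
F(c, a) = a*c
H(R) = R + 10*R² (H(R) = (R² + ((-1*3*(-3))*R)*R) + R = (R² + ((-3*(-3))*R)*R) + R = (R² + (9*R)*R) + R = (R² + 9*R²) + R = 10*R² + R = R + 10*R²)
(C + H(-12))*(-31) = (888 - 12*(1 + 10*(-12)))*(-31) = (888 - 12*(1 - 120))*(-31) = (888 - 12*(-119))*(-31) = (888 + 1428)*(-31) = 2316*(-31) = -71796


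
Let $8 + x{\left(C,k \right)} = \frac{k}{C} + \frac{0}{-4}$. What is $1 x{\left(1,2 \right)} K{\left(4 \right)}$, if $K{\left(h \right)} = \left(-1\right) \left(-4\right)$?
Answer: $-24$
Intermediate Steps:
$x{\left(C,k \right)} = -8 + \frac{k}{C}$ ($x{\left(C,k \right)} = -8 + \left(\frac{k}{C} + \frac{0}{-4}\right) = -8 + \left(\frac{k}{C} + 0 \left(- \frac{1}{4}\right)\right) = -8 + \left(\frac{k}{C} + 0\right) = -8 + \frac{k}{C}$)
$K{\left(h \right)} = 4$
$1 x{\left(1,2 \right)} K{\left(4 \right)} = 1 \left(-8 + \frac{2}{1}\right) 4 = 1 \left(-8 + 2 \cdot 1\right) 4 = 1 \left(-8 + 2\right) 4 = 1 \left(-6\right) 4 = \left(-6\right) 4 = -24$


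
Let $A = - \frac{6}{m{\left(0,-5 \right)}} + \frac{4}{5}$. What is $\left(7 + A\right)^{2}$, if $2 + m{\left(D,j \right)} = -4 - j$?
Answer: $\frac{4761}{25} \approx 190.44$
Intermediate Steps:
$m{\left(D,j \right)} = -6 - j$ ($m{\left(D,j \right)} = -2 - \left(4 + j\right) = -6 - j$)
$A = \frac{34}{5}$ ($A = - \frac{6}{-6 - -5} + \frac{4}{5} = - \frac{6}{-6 + 5} + 4 \cdot \frac{1}{5} = - \frac{6}{-1} + \frac{4}{5} = \left(-6\right) \left(-1\right) + \frac{4}{5} = 6 + \frac{4}{5} = \frac{34}{5} \approx 6.8$)
$\left(7 + A\right)^{2} = \left(7 + \frac{34}{5}\right)^{2} = \left(\frac{69}{5}\right)^{2} = \frac{4761}{25}$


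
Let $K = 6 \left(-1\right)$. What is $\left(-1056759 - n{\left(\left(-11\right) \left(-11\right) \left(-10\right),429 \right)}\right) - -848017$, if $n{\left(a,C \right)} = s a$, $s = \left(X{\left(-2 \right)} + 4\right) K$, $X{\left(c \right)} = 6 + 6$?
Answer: $-324902$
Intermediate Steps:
$X{\left(c \right)} = 12$
$K = -6$
$s = -96$ ($s = \left(12 + 4\right) \left(-6\right) = 16 \left(-6\right) = -96$)
$n{\left(a,C \right)} = - 96 a$
$\left(-1056759 - n{\left(\left(-11\right) \left(-11\right) \left(-10\right),429 \right)}\right) - -848017 = \left(-1056759 - - 96 \left(-11\right) \left(-11\right) \left(-10\right)\right) - -848017 = \left(-1056759 - - 96 \cdot 121 \left(-10\right)\right) + 848017 = \left(-1056759 - \left(-96\right) \left(-1210\right)\right) + 848017 = \left(-1056759 - 116160\right) + 848017 = -1172919 + 848017 = -324902$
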